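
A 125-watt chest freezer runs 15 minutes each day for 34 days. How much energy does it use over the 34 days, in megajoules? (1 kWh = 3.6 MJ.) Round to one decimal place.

Runtime = 15 min × 34 = 510 min = 8.5 h
Energy = 0.125 kW × 8.5 h = 1.0625 kWh
= 1.0625 × 3.6 MJ = 3.8 MJ

3.8 MJ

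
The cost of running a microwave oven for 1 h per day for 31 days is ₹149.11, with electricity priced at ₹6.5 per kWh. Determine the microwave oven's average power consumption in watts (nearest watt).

Energy = ₹149.11 ÷ ₹6.5/kWh = 22.94 kWh
Runtime = 1 h/day × 31 days = 31 h
Power = 22.94 kWh ÷ 31 h = 0.74 kW = 740 W

740 W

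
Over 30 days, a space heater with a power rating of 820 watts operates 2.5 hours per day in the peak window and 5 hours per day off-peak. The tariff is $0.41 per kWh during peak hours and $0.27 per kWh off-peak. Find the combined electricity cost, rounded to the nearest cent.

Peak energy = 0.82 kW × 2.5 h × 30 = 61.5 kWh
Off-peak energy = 0.82 kW × 5 h × 30 = 123 kWh
Cost = 61.5 × $0.41 + 123 × $0.27 = $25.215 + $33.21 = $58.43

$58.43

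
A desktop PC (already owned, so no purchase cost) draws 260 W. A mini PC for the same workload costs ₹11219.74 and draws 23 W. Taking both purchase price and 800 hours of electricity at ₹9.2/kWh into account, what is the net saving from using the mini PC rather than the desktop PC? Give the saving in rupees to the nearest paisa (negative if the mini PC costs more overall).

-₹9475.42

desktop PC: ₹0.00 + (260/1000) kW × 800 h × ₹9.2 = ₹0.00 + ₹1913.6 = ₹1913.6
mini PC: ₹11219.74 + (23/1000) kW × 800 h × ₹9.2 = ₹11219.74 + ₹169.28 = ₹11389.02
Saving = ₹1913.6 − ₹11389.02 = −₹9475.42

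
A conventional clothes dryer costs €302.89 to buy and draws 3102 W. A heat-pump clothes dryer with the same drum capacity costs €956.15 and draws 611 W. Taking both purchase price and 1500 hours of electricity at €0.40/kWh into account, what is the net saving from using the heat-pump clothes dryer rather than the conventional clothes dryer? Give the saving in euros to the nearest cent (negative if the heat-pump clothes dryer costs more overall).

€841.34

conventional clothes dryer: €302.89 + (3102/1000) kW × 1500 h × €0.40 = €302.89 + €1861.2 = €2164.09
heat-pump clothes dryer: €956.15 + (611/1000) kW × 1500 h × €0.40 = €956.15 + €366.6 = €1322.75
Saving = €2164.09 − €1322.75 = €841.34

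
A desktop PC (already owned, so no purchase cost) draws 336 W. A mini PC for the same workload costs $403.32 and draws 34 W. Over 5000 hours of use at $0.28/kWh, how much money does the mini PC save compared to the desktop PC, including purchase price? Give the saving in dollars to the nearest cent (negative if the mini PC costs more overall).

desktop PC: $0.00 + (336/1000) kW × 5000 h × $0.28 = $0.00 + $470.4 = $470.4
mini PC: $403.32 + (34/1000) kW × 5000 h × $0.28 = $403.32 + $47.6 = $450.92
Saving = $470.4 − $450.92 = $19.48

$19.48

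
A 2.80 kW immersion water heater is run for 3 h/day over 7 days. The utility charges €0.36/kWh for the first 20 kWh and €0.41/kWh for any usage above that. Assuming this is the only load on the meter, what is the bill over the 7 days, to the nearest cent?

Runtime = 3 h/day × 7 days = 21 h
Energy = 2.8 kW × 21 h = 58.8 kWh
Tier 1 (0–20 kWh): 20 × €0.36 = €7.2
Above 20 kWh: 38.8 × €0.41 = €15.908
Bill = €23.11

€23.11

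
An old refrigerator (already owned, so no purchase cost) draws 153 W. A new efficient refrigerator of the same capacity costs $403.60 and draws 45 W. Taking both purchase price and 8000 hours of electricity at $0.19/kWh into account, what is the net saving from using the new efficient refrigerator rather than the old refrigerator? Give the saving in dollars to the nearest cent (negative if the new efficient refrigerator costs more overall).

-$239.44

old refrigerator: $0.00 + (153/1000) kW × 8000 h × $0.19 = $0.00 + $232.56 = $232.56
new efficient refrigerator: $403.60 + (45/1000) kW × 8000 h × $0.19 = $403.60 + $68.4 = $472
Saving = $232.56 − $472 = −$239.44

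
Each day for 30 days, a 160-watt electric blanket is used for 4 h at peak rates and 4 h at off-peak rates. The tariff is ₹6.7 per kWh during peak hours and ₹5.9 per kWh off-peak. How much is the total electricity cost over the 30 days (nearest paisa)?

Peak energy = 0.16 kW × 4 h × 30 = 19.2 kWh
Off-peak energy = 0.16 kW × 4 h × 30 = 19.2 kWh
Cost = 19.2 × ₹6.7 + 19.2 × ₹5.9 = ₹128.64 + ₹113.28 = ₹241.92

₹241.92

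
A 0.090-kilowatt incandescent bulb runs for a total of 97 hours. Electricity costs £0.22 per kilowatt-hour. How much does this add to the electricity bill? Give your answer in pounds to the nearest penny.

Energy = 0.09 kW × 97 h = 8.73 kWh
Cost = 8.73 kWh × £0.22/kWh = £1.92

£1.92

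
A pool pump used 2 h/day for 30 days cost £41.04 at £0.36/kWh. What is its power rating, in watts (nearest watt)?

1900 W

Energy = £41.04 ÷ £0.36/kWh = 114 kWh
Runtime = 2 h/day × 30 days = 60 h
Power = 114 kWh ÷ 60 h = 1.9 kW = 1900 W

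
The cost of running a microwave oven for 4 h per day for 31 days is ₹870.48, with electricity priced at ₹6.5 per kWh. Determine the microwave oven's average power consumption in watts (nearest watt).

1080 W

Energy = ₹870.48 ÷ ₹6.5/kWh = 133.92 kWh
Runtime = 4 h/day × 31 days = 124 h
Power = 133.92 kWh ÷ 124 h = 1.08 kW = 1080 W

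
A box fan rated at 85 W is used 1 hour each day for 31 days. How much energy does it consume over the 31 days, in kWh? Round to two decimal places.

Runtime = 1 h/day × 31 days = 31 h
Energy = 0.085 kW × 31 h = 2.635 kWh ≈ 2.64 kWh

2.64 kWh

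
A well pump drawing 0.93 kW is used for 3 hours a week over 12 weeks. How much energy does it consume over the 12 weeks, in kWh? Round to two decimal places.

33.48 kWh

Runtime = 3 h/week × 12 weeks = 36 h
Energy = 0.93 kW × 36 h = 33.48 kWh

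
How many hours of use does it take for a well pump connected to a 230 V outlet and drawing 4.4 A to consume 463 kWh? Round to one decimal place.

Power = 4.4 A × 230 V = 1012 W = 1.012 kW
Hours = 463 kWh ÷ 1.012 kW = 457.5 h

457.5 h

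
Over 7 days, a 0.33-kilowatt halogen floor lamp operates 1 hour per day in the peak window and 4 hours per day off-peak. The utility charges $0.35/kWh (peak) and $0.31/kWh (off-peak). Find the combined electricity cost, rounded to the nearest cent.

Peak energy = 0.33 kW × 1 h × 7 = 2.31 kWh
Off-peak energy = 0.33 kW × 4 h × 7 = 9.24 kWh
Cost = 2.31 × $0.35 + 9.24 × $0.31 = $0.8085 + $2.8644 = $3.67

$3.67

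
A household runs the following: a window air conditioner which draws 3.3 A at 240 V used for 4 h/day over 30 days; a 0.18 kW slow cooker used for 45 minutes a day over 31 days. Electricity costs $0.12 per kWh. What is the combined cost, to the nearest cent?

window air conditioner: Power = 3.3 A × 240 V = 792 W = 0.792 kW
window air conditioner: Runtime = 4 h/day × 30 days = 120 h
window air conditioner: 0.792 kW × 120 h = 95.04 kWh
slow cooker: Runtime = 45 min × 31 = 1395 min = 23.25 h
slow cooker: 0.18 kW × 23.25 h = 4.185 kWh
Total energy = 99.225 kWh
Cost = 99.225 × $0.12 = $11.91

$11.91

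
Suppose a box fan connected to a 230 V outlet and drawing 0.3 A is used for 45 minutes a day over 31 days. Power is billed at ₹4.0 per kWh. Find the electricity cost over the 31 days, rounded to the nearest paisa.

Power = 0.3 A × 230 V = 69 W = 0.069 kW
Runtime = 45 min × 31 = 1395 min = 23.25 h
Energy = 0.069 kW × 23.25 h = 1.60425 kWh
Cost = 1.60425 kWh × ₹4.0/kWh = ₹6.42

₹6.42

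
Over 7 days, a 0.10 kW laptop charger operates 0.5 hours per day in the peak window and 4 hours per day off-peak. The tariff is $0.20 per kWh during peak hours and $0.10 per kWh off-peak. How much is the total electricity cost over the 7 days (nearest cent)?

$0.35

Peak energy = 0.1 kW × 0.5 h × 7 = 0.35 kWh
Off-peak energy = 0.1 kW × 4 h × 7 = 2.8 kWh
Cost = 0.35 × $0.20 + 2.8 × $0.10 = $0.07 + $0.28 = $0.35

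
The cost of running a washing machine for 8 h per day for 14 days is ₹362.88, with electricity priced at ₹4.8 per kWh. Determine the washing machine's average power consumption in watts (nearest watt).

675 W

Energy = ₹362.88 ÷ ₹4.8/kWh = 75.6 kWh
Runtime = 8 h/day × 14 days = 112 h
Power = 75.6 kWh ÷ 112 h = 0.675 kW = 675 W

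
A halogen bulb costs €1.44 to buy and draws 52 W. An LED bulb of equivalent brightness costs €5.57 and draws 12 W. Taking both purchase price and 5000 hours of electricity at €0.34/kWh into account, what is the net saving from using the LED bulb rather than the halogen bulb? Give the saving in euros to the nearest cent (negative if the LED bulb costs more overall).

halogen bulb: €1.44 + (52/1000) kW × 5000 h × €0.34 = €1.44 + €88.4 = €89.84
LED bulb: €5.57 + (12/1000) kW × 5000 h × €0.34 = €5.57 + €20.4 = €25.97
Saving = €89.84 − €25.97 = €63.87

€63.87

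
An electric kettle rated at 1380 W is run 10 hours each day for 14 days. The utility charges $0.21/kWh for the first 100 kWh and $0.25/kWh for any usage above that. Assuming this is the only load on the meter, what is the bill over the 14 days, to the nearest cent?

Runtime = 10 h/day × 14 days = 140 h
Energy = 1.38 kW × 140 h = 193.2 kWh
Tier 1 (0–100 kWh): 100 × $0.21 = $21
Above 100 kWh: 93.2 × $0.25 = $23.3
Bill = $44.30

$44.30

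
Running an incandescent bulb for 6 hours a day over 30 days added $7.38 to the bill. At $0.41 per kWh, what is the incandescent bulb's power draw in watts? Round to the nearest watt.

100 W

Energy = $7.38 ÷ $0.41/kWh = 18 kWh
Runtime = 6 h/day × 30 days = 180 h
Power = 18 kWh ÷ 180 h = 0.1 kW = 100 W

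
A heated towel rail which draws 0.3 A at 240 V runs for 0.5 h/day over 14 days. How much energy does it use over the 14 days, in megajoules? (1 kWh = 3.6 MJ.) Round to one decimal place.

1.8 MJ

Power = 0.3 A × 240 V = 72 W = 0.072 kW
Runtime = 0.5 h/day × 14 days = 7 h
Energy = 0.072 kW × 7 h = 0.504 kWh
= 0.504 × 3.6 MJ = 1.8 MJ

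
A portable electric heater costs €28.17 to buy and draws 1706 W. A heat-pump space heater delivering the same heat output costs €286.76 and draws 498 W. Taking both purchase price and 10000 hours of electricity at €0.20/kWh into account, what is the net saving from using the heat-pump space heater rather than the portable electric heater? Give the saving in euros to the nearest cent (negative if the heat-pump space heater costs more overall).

€2157.41

portable electric heater: €28.17 + (1706/1000) kW × 10000 h × €0.20 = €28.17 + €3412 = €3440.17
heat-pump space heater: €286.76 + (498/1000) kW × 10000 h × €0.20 = €286.76 + €996 = €1282.76
Saving = €3440.17 − €1282.76 = €2157.41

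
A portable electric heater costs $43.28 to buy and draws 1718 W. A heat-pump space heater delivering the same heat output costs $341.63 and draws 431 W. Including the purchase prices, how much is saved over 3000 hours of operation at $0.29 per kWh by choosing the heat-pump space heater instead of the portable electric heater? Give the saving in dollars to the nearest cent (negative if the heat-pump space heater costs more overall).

$821.34

portable electric heater: $43.28 + (1718/1000) kW × 3000 h × $0.29 = $43.28 + $1494.66 = $1537.94
heat-pump space heater: $341.63 + (431/1000) kW × 3000 h × $0.29 = $341.63 + $374.97 = $716.6
Saving = $1537.94 − $716.6 = $821.34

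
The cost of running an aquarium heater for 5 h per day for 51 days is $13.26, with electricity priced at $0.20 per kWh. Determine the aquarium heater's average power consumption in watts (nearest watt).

260 W

Energy = $13.26 ÷ $0.20/kWh = 66.3 kWh
Runtime = 5 h/day × 51 days = 255 h
Power = 66.3 kWh ÷ 255 h = 0.26 kW = 260 W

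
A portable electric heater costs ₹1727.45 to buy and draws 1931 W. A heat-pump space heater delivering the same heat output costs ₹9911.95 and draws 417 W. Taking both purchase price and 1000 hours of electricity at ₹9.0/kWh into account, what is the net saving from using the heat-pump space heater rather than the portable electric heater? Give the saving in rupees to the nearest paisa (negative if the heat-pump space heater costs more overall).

₹5441.50

portable electric heater: ₹1727.45 + (1931/1000) kW × 1000 h × ₹9.0 = ₹1727.45 + ₹17379 = ₹19106.45
heat-pump space heater: ₹9911.95 + (417/1000) kW × 1000 h × ₹9.0 = ₹9911.95 + ₹3753 = ₹13664.95
Saving = ₹19106.45 − ₹13664.95 = ₹5441.5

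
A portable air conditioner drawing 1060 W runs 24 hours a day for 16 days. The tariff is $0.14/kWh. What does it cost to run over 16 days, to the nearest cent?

Runtime = 24 h × 16 = 384 h
Energy = 1.06 kW × 384 h = 407.04 kWh
Cost = 407.04 kWh × $0.14/kWh = $56.99

$56.99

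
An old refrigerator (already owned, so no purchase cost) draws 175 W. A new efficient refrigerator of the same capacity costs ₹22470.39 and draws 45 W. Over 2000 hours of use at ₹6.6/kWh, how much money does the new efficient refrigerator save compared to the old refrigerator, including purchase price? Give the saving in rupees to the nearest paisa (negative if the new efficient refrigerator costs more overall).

old refrigerator: ₹0.00 + (175/1000) kW × 2000 h × ₹6.6 = ₹0.00 + ₹2310 = ₹2310
new efficient refrigerator: ₹22470.39 + (45/1000) kW × 2000 h × ₹6.6 = ₹22470.39 + ₹594 = ₹23064.39
Saving = ₹2310 − ₹23064.39 = −₹20754.39

-₹20754.39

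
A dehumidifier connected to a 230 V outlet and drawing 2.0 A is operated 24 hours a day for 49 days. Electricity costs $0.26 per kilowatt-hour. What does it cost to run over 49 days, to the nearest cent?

$140.65

Power = 2.0 A × 230 V = 460 W = 0.46 kW
Runtime = 24 h × 49 = 1176 h
Energy = 0.46 kW × 1176 h = 540.96 kWh
Cost = 540.96 kWh × $0.26/kWh = $140.65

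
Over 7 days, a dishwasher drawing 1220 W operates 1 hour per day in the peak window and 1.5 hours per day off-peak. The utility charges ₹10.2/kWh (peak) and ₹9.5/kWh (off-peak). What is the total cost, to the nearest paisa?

₹208.80

Peak energy = 1.22 kW × 1 h × 7 = 8.54 kWh
Off-peak energy = 1.22 kW × 1.5 h × 7 = 12.81 kWh
Cost = 8.54 × ₹10.2 + 12.81 × ₹9.5 = ₹87.108 + ₹121.695 = ₹208.80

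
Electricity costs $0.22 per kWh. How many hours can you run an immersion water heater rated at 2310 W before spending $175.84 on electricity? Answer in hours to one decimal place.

346.0 h

Energy available = $175.84 ÷ $0.22/kWh = 799.2727 kWh
Hours = 799.2727 kWh ÷ 2.31 kW = 346.0 h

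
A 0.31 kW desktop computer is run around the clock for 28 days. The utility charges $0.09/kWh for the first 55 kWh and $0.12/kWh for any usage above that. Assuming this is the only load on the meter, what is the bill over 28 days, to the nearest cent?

$23.35

Runtime = 24 h × 28 = 672 h
Energy = 0.31 kW × 672 h = 208.32 kWh
Tier 1 (0–55 kWh): 55 × $0.09 = $4.95
Above 55 kWh: 153.32 × $0.12 = $18.3984
Bill = $23.35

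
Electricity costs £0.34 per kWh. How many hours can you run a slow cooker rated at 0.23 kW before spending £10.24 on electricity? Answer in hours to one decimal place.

Energy available = £10.24 ÷ £0.34/kWh = 30.1176 kWh
Hours = 30.1176 kWh ÷ 0.23 kW = 130.9 h

130.9 h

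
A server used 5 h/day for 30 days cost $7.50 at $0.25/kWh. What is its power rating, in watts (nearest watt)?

Energy = $7.50 ÷ $0.25/kWh = 30 kWh
Runtime = 5 h/day × 30 days = 150 h
Power = 30 kWh ÷ 150 h = 0.2 kW = 200 W

200 W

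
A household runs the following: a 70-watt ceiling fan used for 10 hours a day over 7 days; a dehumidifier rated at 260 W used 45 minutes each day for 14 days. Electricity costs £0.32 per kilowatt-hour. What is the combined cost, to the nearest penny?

£2.44

ceiling fan: Runtime = 10 h/day × 7 days = 70 h
ceiling fan: 0.07 kW × 70 h = 4.9 kWh
dehumidifier: Runtime = 45 min × 14 = 630 min = 10.5 h
dehumidifier: 0.26 kW × 10.5 h = 2.73 kWh
Total energy = 7.63 kWh
Cost = 7.63 × £0.32 = £2.44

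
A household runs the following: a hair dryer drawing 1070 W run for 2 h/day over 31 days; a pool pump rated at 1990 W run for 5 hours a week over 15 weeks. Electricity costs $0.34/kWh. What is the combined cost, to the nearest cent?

hair dryer: Runtime = 2 h/day × 31 days = 62 h
hair dryer: 1.07 kW × 62 h = 66.34 kWh
pool pump: Runtime = 5 h/week × 15 weeks = 75 h
pool pump: 1.99 kW × 75 h = 149.25 kWh
Total energy = 215.59 kWh
Cost = 215.59 × $0.34 = $73.30

$73.30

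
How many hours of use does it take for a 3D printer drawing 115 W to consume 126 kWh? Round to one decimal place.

1095.7 h

Hours = 126 kWh ÷ 0.115 kW = 1095.7 h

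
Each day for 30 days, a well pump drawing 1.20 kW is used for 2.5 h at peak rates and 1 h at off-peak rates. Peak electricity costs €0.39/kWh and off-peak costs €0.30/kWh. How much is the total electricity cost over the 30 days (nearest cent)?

€45.90

Peak energy = 1.2 kW × 2.5 h × 30 = 90 kWh
Off-peak energy = 1.2 kW × 1 h × 30 = 36 kWh
Cost = 90 × €0.39 + 36 × €0.30 = €35.1 + €10.8 = €45.90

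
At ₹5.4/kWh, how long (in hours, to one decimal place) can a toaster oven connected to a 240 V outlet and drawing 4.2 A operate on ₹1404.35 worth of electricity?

Power = 4.2 A × 240 V = 1008 W = 1.008 kW
Energy available = ₹1404.35 ÷ ₹5.4/kWh = 260.0648 kWh
Hours = 260.0648 kWh ÷ 1.008 kW = 258.0 h

258.0 h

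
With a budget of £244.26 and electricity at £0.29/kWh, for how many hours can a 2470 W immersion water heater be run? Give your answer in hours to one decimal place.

341.0 h

Energy available = £244.26 ÷ £0.29/kWh = 842.2759 kWh
Hours = 842.2759 kWh ÷ 2.47 kW = 341.0 h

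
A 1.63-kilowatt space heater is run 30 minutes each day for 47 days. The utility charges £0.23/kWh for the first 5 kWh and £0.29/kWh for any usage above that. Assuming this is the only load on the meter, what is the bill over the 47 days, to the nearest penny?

£10.81

Runtime = 30 min × 47 = 1410 min = 23.5 h
Energy = 1.63 kW × 23.5 h = 38.305 kWh
Tier 1 (0–5 kWh): 5 × £0.23 = £1.15
Above 5 kWh: 33.305 × £0.29 = £9.65845
Bill = £10.81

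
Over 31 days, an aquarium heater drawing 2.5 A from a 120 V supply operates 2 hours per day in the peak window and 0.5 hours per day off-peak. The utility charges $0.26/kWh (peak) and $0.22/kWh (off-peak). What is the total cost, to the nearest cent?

Power = 2.5 A × 120 V = 300 W = 0.3 kW
Peak energy = 0.3 kW × 2 h × 31 = 18.6 kWh
Off-peak energy = 0.3 kW × 0.5 h × 31 = 4.65 kWh
Cost = 18.6 × $0.26 + 4.65 × $0.22 = $4.836 + $1.023 = $5.86

$5.86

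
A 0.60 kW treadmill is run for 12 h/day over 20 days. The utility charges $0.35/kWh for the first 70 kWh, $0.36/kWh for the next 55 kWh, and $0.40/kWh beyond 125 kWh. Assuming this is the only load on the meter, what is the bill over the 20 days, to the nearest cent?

Runtime = 12 h/day × 20 days = 240 h
Energy = 0.6 kW × 240 h = 144 kWh
Tier 1 (0–70 kWh): 70 × $0.35 = $24.5
Tier 2 (70–125 kWh): 55 × $0.36 = $19.8
Above 125 kWh: 19 × $0.40 = $7.6
Bill = $51.90

$51.90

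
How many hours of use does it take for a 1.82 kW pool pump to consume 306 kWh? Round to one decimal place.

168.1 h

Hours = 306 kWh ÷ 1.82 kW = 168.1 h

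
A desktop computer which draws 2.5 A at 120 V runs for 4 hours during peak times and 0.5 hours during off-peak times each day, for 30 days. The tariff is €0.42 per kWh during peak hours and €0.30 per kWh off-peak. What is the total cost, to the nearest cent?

Power = 2.5 A × 120 V = 300 W = 0.3 kW
Peak energy = 0.3 kW × 4 h × 30 = 36 kWh
Off-peak energy = 0.3 kW × 0.5 h × 30 = 4.5 kWh
Cost = 36 × €0.42 + 4.5 × €0.30 = €15.12 + €1.35 = €16.47

€16.47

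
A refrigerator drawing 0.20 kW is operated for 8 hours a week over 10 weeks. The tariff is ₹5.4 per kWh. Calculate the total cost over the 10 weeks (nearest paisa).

₹86.40

Runtime = 8 h/week × 10 weeks = 80 h
Energy = 0.2 kW × 80 h = 16 kWh
Cost = 16 kWh × ₹5.4/kWh = ₹86.40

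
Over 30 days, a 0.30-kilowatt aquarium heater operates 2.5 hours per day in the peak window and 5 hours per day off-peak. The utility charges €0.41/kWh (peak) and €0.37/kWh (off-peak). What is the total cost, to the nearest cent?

Peak energy = 0.3 kW × 2.5 h × 30 = 22.5 kWh
Off-peak energy = 0.3 kW × 5 h × 30 = 45 kWh
Cost = 22.5 × €0.41 + 45 × €0.37 = €9.225 + €16.65 = €25.88

€25.88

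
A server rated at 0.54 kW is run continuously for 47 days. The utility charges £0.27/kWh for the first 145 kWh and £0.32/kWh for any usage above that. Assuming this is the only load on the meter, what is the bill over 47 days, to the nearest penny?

£187.67

Runtime = 24 h × 47 = 1128 h
Energy = 0.54 kW × 1128 h = 609.12 kWh
Tier 1 (0–145 kWh): 145 × £0.27 = £39.15
Above 145 kWh: 464.12 × £0.32 = £148.5184
Bill = £187.67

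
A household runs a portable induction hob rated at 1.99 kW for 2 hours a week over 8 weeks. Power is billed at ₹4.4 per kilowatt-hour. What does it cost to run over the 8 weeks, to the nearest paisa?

₹140.10

Runtime = 2 h/week × 8 weeks = 16 h
Energy = 1.99 kW × 16 h = 31.84 kWh
Cost = 31.84 kWh × ₹4.4/kWh = ₹140.10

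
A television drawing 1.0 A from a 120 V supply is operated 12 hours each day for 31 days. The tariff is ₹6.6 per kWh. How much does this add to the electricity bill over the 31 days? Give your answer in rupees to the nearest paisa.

Power = 1.0 A × 120 V = 120 W = 0.12 kW
Runtime = 12 h/day × 31 days = 372 h
Energy = 0.12 kW × 372 h = 44.64 kWh
Cost = 44.64 kWh × ₹6.6/kWh = ₹294.62

₹294.62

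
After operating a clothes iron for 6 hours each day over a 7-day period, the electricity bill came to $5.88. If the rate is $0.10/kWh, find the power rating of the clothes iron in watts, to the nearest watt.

1400 W

Energy = $5.88 ÷ $0.10/kWh = 58.8 kWh
Runtime = 6 h/day × 7 days = 42 h
Power = 58.8 kWh ÷ 42 h = 1.4 kW = 1400 W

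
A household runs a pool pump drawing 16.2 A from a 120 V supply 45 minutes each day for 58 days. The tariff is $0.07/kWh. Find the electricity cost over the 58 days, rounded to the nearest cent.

$5.92

Power = 16.2 A × 120 V = 1944 W = 1.944 kW
Runtime = 45 min × 58 = 2610 min = 43.5 h
Energy = 1.944 kW × 43.5 h = 84.564 kWh
Cost = 84.564 kWh × $0.07/kWh = $5.92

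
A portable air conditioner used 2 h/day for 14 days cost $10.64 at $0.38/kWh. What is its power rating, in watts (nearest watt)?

Energy = $10.64 ÷ $0.38/kWh = 28 kWh
Runtime = 2 h/day × 14 days = 28 h
Power = 28 kWh ÷ 28 h = 1 kW = 1000 W

1000 W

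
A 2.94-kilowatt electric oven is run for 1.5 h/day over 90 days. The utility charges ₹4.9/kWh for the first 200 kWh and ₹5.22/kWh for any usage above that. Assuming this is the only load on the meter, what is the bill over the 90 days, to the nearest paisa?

Runtime = 1.5 h/day × 90 days = 135 h
Energy = 2.94 kW × 135 h = 396.9 kWh
Tier 1 (0–200 kWh): 200 × ₹4.9 = ₹980
Above 200 kWh: 196.9 × ₹5.22 = ₹1027.818
Bill = ₹2007.82

₹2007.82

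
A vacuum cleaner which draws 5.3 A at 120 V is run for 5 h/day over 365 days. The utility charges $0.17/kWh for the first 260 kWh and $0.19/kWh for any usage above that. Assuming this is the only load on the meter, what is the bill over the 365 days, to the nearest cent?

$215.33

Power = 5.3 A × 120 V = 636 W = 0.636 kW
Runtime = 5 h/day × 365 days = 1825 h
Energy = 0.636 kW × 1825 h = 1160.7 kWh
Tier 1 (0–260 kWh): 260 × $0.17 = $44.2
Above 260 kWh: 900.7 × $0.19 = $171.133
Bill = $215.33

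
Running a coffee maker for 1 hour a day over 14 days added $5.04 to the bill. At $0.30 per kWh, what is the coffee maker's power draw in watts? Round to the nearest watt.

1200 W

Energy = $5.04 ÷ $0.30/kWh = 16.8 kWh
Runtime = 1 h/day × 14 days = 14 h
Power = 16.8 kWh ÷ 14 h = 1.2 kW = 1200 W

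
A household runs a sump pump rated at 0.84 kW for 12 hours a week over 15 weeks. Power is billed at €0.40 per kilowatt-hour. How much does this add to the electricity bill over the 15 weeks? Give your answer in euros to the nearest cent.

Runtime = 12 h/week × 15 weeks = 180 h
Energy = 0.84 kW × 180 h = 151.2 kWh
Cost = 151.2 kWh × €0.40/kWh = €60.48

€60.48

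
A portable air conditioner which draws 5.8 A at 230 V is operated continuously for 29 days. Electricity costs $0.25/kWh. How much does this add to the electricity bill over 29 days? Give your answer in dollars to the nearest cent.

$232.12

Power = 5.8 A × 230 V = 1334 W = 1.334 kW
Runtime = 24 h × 29 = 696 h
Energy = 1.334 kW × 696 h = 928.464 kWh
Cost = 928.464 kWh × $0.25/kWh = $232.12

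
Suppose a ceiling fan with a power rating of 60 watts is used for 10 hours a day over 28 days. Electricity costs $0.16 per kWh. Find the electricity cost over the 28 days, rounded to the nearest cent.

Runtime = 10 h/day × 28 days = 280 h
Energy = 0.06 kW × 280 h = 16.8 kWh
Cost = 16.8 kWh × $0.16/kWh = $2.69

$2.69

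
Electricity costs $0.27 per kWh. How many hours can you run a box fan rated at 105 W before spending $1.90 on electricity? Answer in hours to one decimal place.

Energy available = $1.90 ÷ $0.27/kWh = 7.037 kWh
Hours = 7.037 kWh ÷ 0.105 kW = 67.0 h

67.0 h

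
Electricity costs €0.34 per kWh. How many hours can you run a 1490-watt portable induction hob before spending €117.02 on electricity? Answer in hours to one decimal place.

231.0 h

Energy available = €117.02 ÷ €0.34/kWh = 344.1765 kWh
Hours = 344.1765 kWh ÷ 1.49 kW = 231.0 h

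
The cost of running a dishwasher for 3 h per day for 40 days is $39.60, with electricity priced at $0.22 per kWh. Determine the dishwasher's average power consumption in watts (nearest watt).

Energy = $39.60 ÷ $0.22/kWh = 180 kWh
Runtime = 3 h/day × 40 days = 120 h
Power = 180 kWh ÷ 120 h = 1.5 kW = 1500 W

1500 W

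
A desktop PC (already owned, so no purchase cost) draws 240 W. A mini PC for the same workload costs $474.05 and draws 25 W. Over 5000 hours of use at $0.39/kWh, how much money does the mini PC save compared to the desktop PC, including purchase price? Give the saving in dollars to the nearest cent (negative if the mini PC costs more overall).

desktop PC: $0.00 + (240/1000) kW × 5000 h × $0.39 = $0.00 + $468 = $468
mini PC: $474.05 + (25/1000) kW × 5000 h × $0.39 = $474.05 + $48.75 = $522.8
Saving = $468 − $522.8 = −$54.8

-$54.80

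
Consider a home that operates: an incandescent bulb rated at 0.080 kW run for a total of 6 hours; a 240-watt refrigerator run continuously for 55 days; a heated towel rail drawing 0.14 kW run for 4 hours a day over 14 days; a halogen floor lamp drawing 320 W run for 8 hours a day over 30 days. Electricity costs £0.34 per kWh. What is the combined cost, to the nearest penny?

£136.65

incandescent bulb: 0.08 kW × 6 h = 0.48 kWh
refrigerator: Runtime = 24 h × 55 = 1320 h
refrigerator: 0.24 kW × 1320 h = 316.8 kWh
heated towel rail: Runtime = 4 h/day × 14 days = 56 h
heated towel rail: 0.14 kW × 56 h = 7.84 kWh
halogen floor lamp: Runtime = 8 h/day × 30 days = 240 h
halogen floor lamp: 0.32 kW × 240 h = 76.8 kWh
Total energy = 401.92 kWh
Cost = 401.92 × £0.34 = £136.65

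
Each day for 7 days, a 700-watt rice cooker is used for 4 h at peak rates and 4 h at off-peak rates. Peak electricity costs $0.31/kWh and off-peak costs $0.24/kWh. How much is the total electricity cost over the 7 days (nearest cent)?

Peak energy = 0.7 kW × 4 h × 7 = 19.6 kWh
Off-peak energy = 0.7 kW × 4 h × 7 = 19.6 kWh
Cost = 19.6 × $0.31 + 19.6 × $0.24 = $6.076 + $4.704 = $10.78

$10.78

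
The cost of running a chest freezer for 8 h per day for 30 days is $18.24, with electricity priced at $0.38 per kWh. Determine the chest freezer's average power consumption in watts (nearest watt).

Energy = $18.24 ÷ $0.38/kWh = 48 kWh
Runtime = 8 h/day × 30 days = 240 h
Power = 48 kWh ÷ 240 h = 0.2 kW = 200 W

200 W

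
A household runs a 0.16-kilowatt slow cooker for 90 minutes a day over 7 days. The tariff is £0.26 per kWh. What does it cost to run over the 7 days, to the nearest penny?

Runtime = 90 min × 7 = 630 min = 10.5 h
Energy = 0.16 kW × 10.5 h = 1.68 kWh
Cost = 1.68 kWh × £0.26/kWh = £0.44

£0.44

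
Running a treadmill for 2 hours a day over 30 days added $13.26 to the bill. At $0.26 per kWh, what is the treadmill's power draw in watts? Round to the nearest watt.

850 W

Energy = $13.26 ÷ $0.26/kWh = 51 kWh
Runtime = 2 h/day × 30 days = 60 h
Power = 51 kWh ÷ 60 h = 0.85 kW = 850 W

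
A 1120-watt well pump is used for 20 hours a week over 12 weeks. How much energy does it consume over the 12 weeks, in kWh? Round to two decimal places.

Runtime = 20 h/week × 12 weeks = 240 h
Energy = 1.12 kW × 240 h = 268.8 kWh

268.80 kWh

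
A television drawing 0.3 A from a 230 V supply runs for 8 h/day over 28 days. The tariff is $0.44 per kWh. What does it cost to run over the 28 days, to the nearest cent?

$6.80

Power = 0.3 A × 230 V = 69 W = 0.069 kW
Runtime = 8 h/day × 28 days = 224 h
Energy = 0.069 kW × 224 h = 15.456 kWh
Cost = 15.456 kWh × $0.44/kWh = $6.80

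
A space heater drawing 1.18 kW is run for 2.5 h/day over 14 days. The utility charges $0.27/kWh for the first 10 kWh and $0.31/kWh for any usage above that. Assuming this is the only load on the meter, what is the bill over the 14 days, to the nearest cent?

$12.40

Runtime = 2.5 h/day × 14 days = 35 h
Energy = 1.18 kW × 35 h = 41.3 kWh
Tier 1 (0–10 kWh): 10 × $0.27 = $2.7
Above 10 kWh: 31.3 × $0.31 = $9.703
Bill = $12.40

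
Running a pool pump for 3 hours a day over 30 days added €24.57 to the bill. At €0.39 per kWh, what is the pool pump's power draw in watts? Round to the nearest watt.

Energy = €24.57 ÷ €0.39/kWh = 63 kWh
Runtime = 3 h/day × 30 days = 90 h
Power = 63 kWh ÷ 90 h = 0.7 kW = 700 W

700 W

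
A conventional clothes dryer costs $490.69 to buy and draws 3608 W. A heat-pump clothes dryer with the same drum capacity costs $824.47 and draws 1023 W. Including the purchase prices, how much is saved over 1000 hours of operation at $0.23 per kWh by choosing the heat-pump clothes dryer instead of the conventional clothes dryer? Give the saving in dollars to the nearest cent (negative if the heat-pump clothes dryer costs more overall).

conventional clothes dryer: $490.69 + (3608/1000) kW × 1000 h × $0.23 = $490.69 + $829.84 = $1320.53
heat-pump clothes dryer: $824.47 + (1023/1000) kW × 1000 h × $0.23 = $824.47 + $235.29 = $1059.76
Saving = $1320.53 − $1059.76 = $260.77

$260.77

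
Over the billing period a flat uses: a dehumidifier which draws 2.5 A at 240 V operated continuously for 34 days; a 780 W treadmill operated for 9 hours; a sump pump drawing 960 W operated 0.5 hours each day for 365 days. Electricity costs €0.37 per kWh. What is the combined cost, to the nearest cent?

dehumidifier: Power = 2.5 A × 240 V = 600 W = 0.6 kW
dehumidifier: Runtime = 24 h × 34 = 816 h
dehumidifier: 0.6 kW × 816 h = 489.6 kWh
treadmill: 0.78 kW × 9 h = 7.02 kWh
sump pump: Runtime = 0.5 h/day × 365 days = 182.5 h
sump pump: 0.96 kW × 182.5 h = 175.2 kWh
Total energy = 671.82 kWh
Cost = 671.82 × €0.37 = €248.57

€248.57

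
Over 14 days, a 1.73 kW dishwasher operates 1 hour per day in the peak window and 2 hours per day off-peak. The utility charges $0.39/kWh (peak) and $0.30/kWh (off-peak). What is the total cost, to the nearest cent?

$23.98

Peak energy = 1.73 kW × 1 h × 14 = 24.22 kWh
Off-peak energy = 1.73 kW × 2 h × 14 = 48.44 kWh
Cost = 24.22 × $0.39 + 48.44 × $0.30 = $9.4458 + $14.532 = $23.98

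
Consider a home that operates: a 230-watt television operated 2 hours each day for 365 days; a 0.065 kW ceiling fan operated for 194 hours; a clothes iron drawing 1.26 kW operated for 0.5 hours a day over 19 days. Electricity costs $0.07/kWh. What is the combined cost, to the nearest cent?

television: Runtime = 2 h/day × 365 days = 730 h
television: 0.23 kW × 730 h = 167.9 kWh
ceiling fan: 0.065 kW × 194 h = 12.61 kWh
clothes iron: Runtime = 0.5 h/day × 19 days = 9.5 h
clothes iron: 1.26 kW × 9.5 h = 11.97 kWh
Total energy = 192.48 kWh
Cost = 192.48 × $0.07 = $13.47

$13.47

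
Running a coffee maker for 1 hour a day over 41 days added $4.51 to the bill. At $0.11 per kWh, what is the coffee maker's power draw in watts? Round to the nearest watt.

Energy = $4.51 ÷ $0.11/kWh = 41 kWh
Runtime = 1 h/day × 41 days = 41 h
Power = 41 kWh ÷ 41 h = 1 kW = 1000 W

1000 W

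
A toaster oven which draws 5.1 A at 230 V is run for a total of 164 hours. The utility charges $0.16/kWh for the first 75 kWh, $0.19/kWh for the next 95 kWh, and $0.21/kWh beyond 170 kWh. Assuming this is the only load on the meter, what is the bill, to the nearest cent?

Power = 5.1 A × 230 V = 1173 W = 1.173 kW
Energy = 1.173 kW × 164 h = 192.372 kWh
Tier 1 (0–75 kWh): 75 × $0.16 = $12
Tier 2 (75–170 kWh): 95 × $0.19 = $18.05
Above 170 kWh: 22.372 × $0.21 = $4.69812
Bill = $34.75

$34.75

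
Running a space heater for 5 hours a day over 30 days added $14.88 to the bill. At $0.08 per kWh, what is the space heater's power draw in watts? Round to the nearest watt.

1240 W

Energy = $14.88 ÷ $0.08/kWh = 186 kWh
Runtime = 5 h/day × 30 days = 150 h
Power = 186 kWh ÷ 150 h = 1.24 kW = 1240 W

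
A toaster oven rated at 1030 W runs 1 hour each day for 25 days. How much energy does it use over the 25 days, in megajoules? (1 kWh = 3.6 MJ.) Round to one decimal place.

92.7 MJ

Runtime = 1 h/day × 25 days = 25 h
Energy = 1.03 kW × 25 h = 25.75 kWh
= 25.75 × 3.6 MJ = 92.7 MJ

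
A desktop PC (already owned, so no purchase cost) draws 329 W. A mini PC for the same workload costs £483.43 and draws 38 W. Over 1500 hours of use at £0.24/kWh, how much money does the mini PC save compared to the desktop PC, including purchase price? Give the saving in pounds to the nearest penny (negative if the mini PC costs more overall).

-£378.67

desktop PC: £0.00 + (329/1000) kW × 1500 h × £0.24 = £0.00 + £118.44 = £118.44
mini PC: £483.43 + (38/1000) kW × 1500 h × £0.24 = £483.43 + £13.68 = £497.11
Saving = £118.44 − £497.11 = −£378.67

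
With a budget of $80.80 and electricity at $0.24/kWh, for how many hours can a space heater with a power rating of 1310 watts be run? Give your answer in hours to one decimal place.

Energy available = $80.80 ÷ $0.24/kWh = 336.6667 kWh
Hours = 336.6667 kWh ÷ 1.31 kW = 257.0 h

257.0 h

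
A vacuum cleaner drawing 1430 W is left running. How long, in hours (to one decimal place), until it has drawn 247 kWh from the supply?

172.7 h

Hours = 247 kWh ÷ 1.43 kW = 172.7 h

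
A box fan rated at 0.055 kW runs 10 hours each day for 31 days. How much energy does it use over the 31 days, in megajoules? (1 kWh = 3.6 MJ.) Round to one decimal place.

61.4 MJ

Runtime = 10 h/day × 31 days = 310 h
Energy = 0.055 kW × 310 h = 17.05 kWh
= 17.05 × 3.6 MJ = 61.4 MJ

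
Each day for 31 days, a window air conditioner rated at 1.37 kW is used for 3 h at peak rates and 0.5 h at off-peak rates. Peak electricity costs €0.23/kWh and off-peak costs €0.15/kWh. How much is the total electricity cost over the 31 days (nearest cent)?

€32.49

Peak energy = 1.37 kW × 3 h × 31 = 127.41 kWh
Off-peak energy = 1.37 kW × 0.5 h × 31 = 21.235 kWh
Cost = 127.41 × €0.23 + 21.235 × €0.15 = €29.3043 + €3.18525 = €32.49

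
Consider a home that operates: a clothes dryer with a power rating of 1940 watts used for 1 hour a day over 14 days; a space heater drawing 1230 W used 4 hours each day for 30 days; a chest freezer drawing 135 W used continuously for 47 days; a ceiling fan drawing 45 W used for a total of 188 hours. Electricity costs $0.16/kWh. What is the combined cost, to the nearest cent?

clothes dryer: Runtime = 1 h/day × 14 days = 14 h
clothes dryer: 1.94 kW × 14 h = 27.16 kWh
space heater: Runtime = 4 h/day × 30 days = 120 h
space heater: 1.23 kW × 120 h = 147.6 kWh
chest freezer: Runtime = 24 h × 47 = 1128 h
chest freezer: 0.135 kW × 1128 h = 152.28 kWh
ceiling fan: 0.045 kW × 188 h = 8.46 kWh
Total energy = 335.5 kWh
Cost = 335.5 × $0.16 = $53.68

$53.68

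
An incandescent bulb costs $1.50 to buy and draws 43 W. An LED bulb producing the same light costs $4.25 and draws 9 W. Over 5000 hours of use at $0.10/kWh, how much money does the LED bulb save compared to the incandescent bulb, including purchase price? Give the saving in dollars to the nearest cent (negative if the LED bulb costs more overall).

$14.25

incandescent bulb: $1.50 + (43/1000) kW × 5000 h × $0.10 = $1.50 + $21.5 = $23
LED bulb: $4.25 + (9/1000) kW × 5000 h × $0.10 = $4.25 + $4.5 = $8.75
Saving = $23 − $8.75 = $14.25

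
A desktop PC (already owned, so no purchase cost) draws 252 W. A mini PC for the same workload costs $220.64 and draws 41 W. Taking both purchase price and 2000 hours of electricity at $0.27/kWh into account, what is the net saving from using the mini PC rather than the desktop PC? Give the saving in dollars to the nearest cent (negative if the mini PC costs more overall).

-$106.70

desktop PC: $0.00 + (252/1000) kW × 2000 h × $0.27 = $0.00 + $136.08 = $136.08
mini PC: $220.64 + (41/1000) kW × 2000 h × $0.27 = $220.64 + $22.14 = $242.78
Saving = $136.08 − $242.78 = −$106.7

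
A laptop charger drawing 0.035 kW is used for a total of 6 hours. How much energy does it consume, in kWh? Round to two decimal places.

Energy = 0.035 kW × 6 h = 0.21 kWh

0.21 kWh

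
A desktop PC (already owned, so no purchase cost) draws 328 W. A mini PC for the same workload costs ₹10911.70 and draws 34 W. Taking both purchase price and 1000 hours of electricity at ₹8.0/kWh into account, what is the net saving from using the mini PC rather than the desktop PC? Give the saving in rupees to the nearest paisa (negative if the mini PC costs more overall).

-₹8559.70

desktop PC: ₹0.00 + (328/1000) kW × 1000 h × ₹8.0 = ₹0.00 + ₹2624 = ₹2624
mini PC: ₹10911.70 + (34/1000) kW × 1000 h × ₹8.0 = ₹10911.70 + ₹272 = ₹11183.7
Saving = ₹2624 − ₹11183.7 = −₹8559.7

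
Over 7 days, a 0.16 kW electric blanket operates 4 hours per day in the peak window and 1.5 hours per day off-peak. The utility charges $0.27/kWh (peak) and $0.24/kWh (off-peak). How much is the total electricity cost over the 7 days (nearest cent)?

$1.61

Peak energy = 0.16 kW × 4 h × 7 = 4.48 kWh
Off-peak energy = 0.16 kW × 1.5 h × 7 = 1.68 kWh
Cost = 4.48 × $0.27 + 1.68 × $0.24 = $1.2096 + $0.4032 = $1.61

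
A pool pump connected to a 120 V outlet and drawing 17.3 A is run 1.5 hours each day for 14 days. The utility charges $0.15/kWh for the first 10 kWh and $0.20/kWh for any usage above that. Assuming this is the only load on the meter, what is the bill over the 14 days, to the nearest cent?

Power = 17.3 A × 120 V = 2076 W = 2.076 kW
Runtime = 1.5 h/day × 14 days = 21 h
Energy = 2.076 kW × 21 h = 43.596 kWh
Tier 1 (0–10 kWh): 10 × $0.15 = $1.5
Above 10 kWh: 33.596 × $0.20 = $6.7192
Bill = $8.22

$8.22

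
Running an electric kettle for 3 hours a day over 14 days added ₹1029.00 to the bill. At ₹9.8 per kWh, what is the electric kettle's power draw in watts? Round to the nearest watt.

Energy = ₹1029.00 ÷ ₹9.8/kWh = 105 kWh
Runtime = 3 h/day × 14 days = 42 h
Power = 105 kWh ÷ 42 h = 2.5 kW = 2500 W

2500 W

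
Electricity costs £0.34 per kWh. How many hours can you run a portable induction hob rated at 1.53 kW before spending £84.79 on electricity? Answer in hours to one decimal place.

Energy available = £84.79 ÷ £0.34/kWh = 249.3824 kWh
Hours = 249.3824 kWh ÷ 1.53 kW = 163.0 h

163.0 h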